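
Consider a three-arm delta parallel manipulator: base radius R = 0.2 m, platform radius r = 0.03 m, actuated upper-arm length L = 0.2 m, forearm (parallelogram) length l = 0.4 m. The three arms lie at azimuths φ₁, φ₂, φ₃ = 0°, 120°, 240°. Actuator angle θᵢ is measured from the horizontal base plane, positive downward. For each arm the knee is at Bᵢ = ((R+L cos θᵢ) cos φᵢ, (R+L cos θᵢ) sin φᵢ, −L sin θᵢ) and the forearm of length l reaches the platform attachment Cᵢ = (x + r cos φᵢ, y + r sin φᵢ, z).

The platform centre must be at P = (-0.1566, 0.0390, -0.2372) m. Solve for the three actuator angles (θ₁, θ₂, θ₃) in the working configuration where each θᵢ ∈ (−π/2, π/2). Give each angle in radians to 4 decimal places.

θ₁ = 1.2216, θ₂ = -0.2613, θ₃ = 0.2617

φ1=0.0° → target in arm frame (-0.1566, 0.0390)
  A cos θ + B sin θ = C:  0.3266·cos θ + -0.2372·sin θ = -0.1111
  γ=atan2(-0.2372,0.3266)=-0.6281;  ψ=arccos(-0.2753)=1.8497;  θ1=γ+ψ≈1.2216
rotate P by −φ2: (0.1121, 0.1161, -0.2372)
  e−x'=0.0579;  (l²−L²−(e−x')²−y'²−z²)/2L = 0.1172
  √(A²+B²)=0.2442;  θ2 = -1.3313+1.0700 ≈ -0.2613
φ3=240.0° → target in arm frame (0.0445, -0.1551)
  e−x'=0.1255;  (l²−L²−(e−x')²−y'²−z²)/2L = 0.0598
  √(A²+B²)=0.2683;  θ3 = -1.0842+1.3460 ≈ 0.2617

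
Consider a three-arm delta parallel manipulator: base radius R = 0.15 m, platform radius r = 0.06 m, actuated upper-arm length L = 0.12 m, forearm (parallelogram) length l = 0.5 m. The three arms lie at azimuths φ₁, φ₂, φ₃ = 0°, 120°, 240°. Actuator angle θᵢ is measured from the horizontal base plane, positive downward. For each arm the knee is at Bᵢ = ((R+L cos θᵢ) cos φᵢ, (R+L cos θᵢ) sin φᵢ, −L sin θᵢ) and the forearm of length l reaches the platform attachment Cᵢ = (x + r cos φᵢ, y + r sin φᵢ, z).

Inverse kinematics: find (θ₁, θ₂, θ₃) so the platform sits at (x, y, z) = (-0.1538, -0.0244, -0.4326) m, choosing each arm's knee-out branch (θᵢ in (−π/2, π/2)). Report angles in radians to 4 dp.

θ₁ = 0.6105, θ₂ = -0.1748, θ₃ = -0.3496

φ1=0.0° → target in arm frame (-0.1538, -0.0244)
  e−x'=0.2438;  (l²−L²−(e−x')²−y'²−z²)/2L = -0.0482
  √(A²+B²)=0.4966;  θ1 = -1.0576+1.6681 ≈ 0.6105
rotate P by −φ2: (0.0558, 0.1454, -0.4326)
  A cos θ + B sin θ = C:  0.0342·cos θ + -0.4326·sin θ = 0.1089
  θ2 = atan2(B,A) + arccos(C/0.4340) = -0.1748
arm 3 (φ=240.0°): x'=0.0980, y'=-0.1210
  A=-0.0080, B=-0.4326, C=(l²−L²−A²−y'²−z²)/(2L)=0.1406
  θ3 = atan2(B,A) + arccos(C/0.4327) = -0.3496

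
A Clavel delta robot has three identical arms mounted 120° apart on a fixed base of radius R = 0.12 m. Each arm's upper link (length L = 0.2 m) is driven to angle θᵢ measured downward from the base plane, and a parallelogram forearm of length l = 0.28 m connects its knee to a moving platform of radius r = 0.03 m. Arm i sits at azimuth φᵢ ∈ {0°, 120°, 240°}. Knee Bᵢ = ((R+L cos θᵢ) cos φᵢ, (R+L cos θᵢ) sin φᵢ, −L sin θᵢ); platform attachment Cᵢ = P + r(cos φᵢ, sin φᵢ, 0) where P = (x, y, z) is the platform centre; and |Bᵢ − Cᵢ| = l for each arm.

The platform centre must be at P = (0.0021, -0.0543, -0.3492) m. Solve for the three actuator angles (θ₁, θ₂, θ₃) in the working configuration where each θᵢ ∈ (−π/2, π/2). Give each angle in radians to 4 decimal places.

arm 1 (φ=0.0°): x'=0.0021, y'=-0.0543
  A cos θ + B sin θ = C:  0.0879·cos θ + -0.3492·sin θ = -0.2355
  √(A²+B²)=0.3601;  θ1 = -1.3242+2.2838 ≈ 0.9596
φ2=120.0° → target in arm frame (-0.0481, 0.0253)
  e−x'=0.1381;  (l²−L²−(e−x')²−y'²−z²)/2L = -0.2581
  γ=atan2(-0.3492,0.1381)=-1.1943;  ψ=arccos(-0.6874)=2.3287;  θ2=γ+ψ≈1.1344
arm 3 (φ=240.0°): x'=0.0460, y'=0.0290
  A=0.0440, B=-0.3492, C=(l²−L²−A²−y'²−z²)/(2L)=-0.2158
  √(A²+B²)=0.3520;  θ3 = -1.4454+2.2308 ≈ 0.7854

θ₁ = 0.9596, θ₂ = 1.1344, θ₃ = 0.7854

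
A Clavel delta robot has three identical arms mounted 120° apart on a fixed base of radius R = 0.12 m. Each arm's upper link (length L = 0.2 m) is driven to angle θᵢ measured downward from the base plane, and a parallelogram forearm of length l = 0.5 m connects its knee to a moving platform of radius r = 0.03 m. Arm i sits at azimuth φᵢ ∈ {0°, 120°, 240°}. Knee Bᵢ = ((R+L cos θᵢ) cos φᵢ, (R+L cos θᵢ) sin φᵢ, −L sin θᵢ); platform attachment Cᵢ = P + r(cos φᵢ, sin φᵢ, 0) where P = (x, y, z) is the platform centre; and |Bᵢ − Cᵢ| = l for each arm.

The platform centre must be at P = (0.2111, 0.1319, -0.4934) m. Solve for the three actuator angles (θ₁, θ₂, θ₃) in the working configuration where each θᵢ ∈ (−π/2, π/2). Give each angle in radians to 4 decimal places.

φ1=0.0° → target in arm frame (0.2111, 0.1319)
  e−x'=-0.1211;  (l²−L²−(e−x')²−y'²−z²)/2L = -0.1638
  θ1 = atan2(B,A) + arccos(C/0.5080) = 0.0875
arm 2 (φ=120.0°): x'=0.0087, y'=-0.2488
  A cos θ + B sin θ = C:  0.0813·cos θ + -0.4934·sin θ = -0.2549
  γ=atan2(-0.4934,0.0813)=-1.4074;  ψ=arccos(-0.5097)=2.1056;  θ2=γ+ψ≈0.6981
φ3=240.0° → target in arm frame (-0.2198, 0.1169)
  e−x'=0.3098;  (l²−L²−(e−x')²−y'²−z²)/2L = -0.3577
  θ3 = atan2(B,A) + arccos(C/0.5826) = 1.2217

θ₁ = 0.0875, θ₂ = 0.6981, θ₃ = 1.2217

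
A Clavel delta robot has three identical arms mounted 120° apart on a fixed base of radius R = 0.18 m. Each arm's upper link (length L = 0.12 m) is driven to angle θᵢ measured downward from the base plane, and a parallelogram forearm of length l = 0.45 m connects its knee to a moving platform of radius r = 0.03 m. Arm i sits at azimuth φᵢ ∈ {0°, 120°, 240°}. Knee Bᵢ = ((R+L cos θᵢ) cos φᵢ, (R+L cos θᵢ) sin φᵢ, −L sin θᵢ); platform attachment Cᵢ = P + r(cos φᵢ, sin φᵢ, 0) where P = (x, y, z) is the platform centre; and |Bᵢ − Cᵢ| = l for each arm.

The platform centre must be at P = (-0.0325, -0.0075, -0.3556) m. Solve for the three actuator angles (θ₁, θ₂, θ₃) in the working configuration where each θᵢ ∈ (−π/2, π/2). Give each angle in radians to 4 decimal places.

θ₁ = 0.1748, θ₂ = -0.0872, θ₃ = -0.1741

arm 1 (φ=0.0°): x'=-0.0325, y'=-0.0075
  e−x'=0.1825;  (l²−L²−(e−x')²−y'²−z²)/2L = 0.1179
  γ=atan2(-0.3556,0.1825)=-1.0966;  ψ=arccos(0.2949)=1.2715;  θ1=γ+ψ≈0.1748
φ2=120.0° → target in arm frame (0.0098, 0.0319)
  e−x'=0.1402;  (l²−L²−(e−x')²−y'²−z²)/2L = 0.1707
  γ=atan2(-0.3556,0.1402)=-1.1951;  ψ=arccos(0.4465)=1.1079;  θ2=γ+ψ≈-0.0872
rotate P by −φ3: (0.0227, -0.0244, -0.3556)
  A=0.1273, B=-0.3556, C=(l²−L²−A²−y'²−z²)/(2L)=0.1869
  θ3 = atan2(B,A) + arccos(C/0.3777) = -0.1741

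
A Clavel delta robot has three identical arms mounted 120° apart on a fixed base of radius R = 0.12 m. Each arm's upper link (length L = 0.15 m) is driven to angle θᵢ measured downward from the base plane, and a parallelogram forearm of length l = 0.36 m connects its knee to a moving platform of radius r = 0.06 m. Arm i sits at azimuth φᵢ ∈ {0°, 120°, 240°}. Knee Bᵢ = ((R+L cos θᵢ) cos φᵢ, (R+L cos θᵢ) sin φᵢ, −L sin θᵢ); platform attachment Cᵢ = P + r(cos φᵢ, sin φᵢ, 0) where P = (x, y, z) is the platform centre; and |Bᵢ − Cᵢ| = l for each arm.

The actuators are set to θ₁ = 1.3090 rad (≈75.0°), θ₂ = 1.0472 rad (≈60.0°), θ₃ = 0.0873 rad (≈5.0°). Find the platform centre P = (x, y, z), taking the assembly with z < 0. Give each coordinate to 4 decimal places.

(-0.1455, -0.1411, -0.3685)

φ1=0.0°: virtual centre (0.0988, 0.0000, -0.1449), radius l
centre 2 = (0.1350·cos120.0°, 0.1350·sin120.0°, -0.1299) = (-0.0675, 0.1169, -0.1299)
arm 3 at φ=240.0°: (R−r)+L cos θ3 = 0.2094;  centre 3 = (-0.1047, -0.1814, -0.0131)
subtract pairs → two planes through P
[-0.3326 0.2338 0.0300]·P = 0.0043;  [-0.4071 -0.3627 0.2636]·P = 0.0133
Cramer: x(z) = -0.0217+0.3359z;  y(z) = -0.0123+0.3497z
into |P−centre ₁|² = l²: 1.2352z² + 0.2002z + -0.0939 = 0;  Δ = 0.5042;  z = -0.3685 or 0.2064 → z<0 root = -0.3685
x = -0.1455, y = -0.1411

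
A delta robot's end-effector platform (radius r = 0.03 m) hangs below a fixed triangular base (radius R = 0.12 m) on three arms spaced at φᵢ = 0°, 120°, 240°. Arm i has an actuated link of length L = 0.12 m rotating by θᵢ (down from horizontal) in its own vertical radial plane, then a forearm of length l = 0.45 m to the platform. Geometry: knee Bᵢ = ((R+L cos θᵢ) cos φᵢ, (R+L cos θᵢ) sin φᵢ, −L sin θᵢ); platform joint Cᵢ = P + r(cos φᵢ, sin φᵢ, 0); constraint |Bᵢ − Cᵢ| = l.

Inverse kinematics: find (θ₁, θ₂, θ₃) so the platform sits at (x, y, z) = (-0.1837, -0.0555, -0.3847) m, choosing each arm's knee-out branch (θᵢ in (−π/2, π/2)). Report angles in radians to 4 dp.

θ₁ = 0.9593, θ₂ = 0.0866, θ₃ = -0.3495

arm 1 (φ=0.0°): x'=-0.1837, y'=-0.0555
  A=0.2737, B=-0.3847, C=(l²−L²−A²−y'²−z²)/(2L)=-0.1579
  θ1 = atan2(B,A) + arccos(C/0.4721) = 0.9593
rotate P by −φ2: (0.0438, 0.1868, -0.3847)
  e−x'=0.0462;  (l²−L²−(e−x')²−y'²−z²)/2L = 0.0128
  θ2 = atan2(B,A) + arccos(C/0.3875) = 0.0866
rotate P by −φ3: (0.1399, -0.1313, -0.3847)
  A cos θ + B sin θ = C:  -0.0499·cos θ + -0.3847·sin θ = 0.0849
  γ=atan2(-0.3847,-0.0499)=-1.6998;  ψ=arccos(0.2187)=1.3503;  θ3=γ+ψ≈-0.3495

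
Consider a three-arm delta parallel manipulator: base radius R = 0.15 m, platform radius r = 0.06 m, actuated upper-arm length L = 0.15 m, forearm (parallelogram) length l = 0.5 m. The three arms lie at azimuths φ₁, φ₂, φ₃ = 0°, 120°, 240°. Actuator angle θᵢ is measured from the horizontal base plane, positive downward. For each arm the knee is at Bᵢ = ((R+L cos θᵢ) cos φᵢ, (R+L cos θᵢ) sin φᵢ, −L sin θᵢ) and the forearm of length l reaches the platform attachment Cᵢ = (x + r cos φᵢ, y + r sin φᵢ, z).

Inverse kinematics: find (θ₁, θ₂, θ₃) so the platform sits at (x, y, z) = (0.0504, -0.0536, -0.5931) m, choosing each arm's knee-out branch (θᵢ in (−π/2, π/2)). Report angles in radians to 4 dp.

φ1=0.0° → target in arm frame (0.0504, -0.0536)
  e−x'=0.0396;  (l²−L²−(e−x')²−y'²−z²)/2L = -0.4290
  θ1 = atan2(B,A) + arccos(C/0.5944) = 0.8730
φ2=120.0° → target in arm frame (-0.0716, -0.0168)
  A cos θ + B sin θ = C:  0.1616·cos θ + -0.5931·sin θ = -0.5022
  γ=atan2(-0.5931,0.1616)=-1.3048;  ψ=arccos(-0.8170)=2.5270;  θ2=γ+ψ≈1.2223
rotate P by −φ3: (0.0212, 0.0704, -0.5931)
  A=0.0688, B=-0.5931, C=(l²−L²−A²−y'²−z²)/(2L)=-0.4465
  θ3 = atan2(B,A) + arccos(C/0.5971) = 0.9603

θ₁ = 0.8730, θ₂ = 1.2223, θ₃ = 0.9603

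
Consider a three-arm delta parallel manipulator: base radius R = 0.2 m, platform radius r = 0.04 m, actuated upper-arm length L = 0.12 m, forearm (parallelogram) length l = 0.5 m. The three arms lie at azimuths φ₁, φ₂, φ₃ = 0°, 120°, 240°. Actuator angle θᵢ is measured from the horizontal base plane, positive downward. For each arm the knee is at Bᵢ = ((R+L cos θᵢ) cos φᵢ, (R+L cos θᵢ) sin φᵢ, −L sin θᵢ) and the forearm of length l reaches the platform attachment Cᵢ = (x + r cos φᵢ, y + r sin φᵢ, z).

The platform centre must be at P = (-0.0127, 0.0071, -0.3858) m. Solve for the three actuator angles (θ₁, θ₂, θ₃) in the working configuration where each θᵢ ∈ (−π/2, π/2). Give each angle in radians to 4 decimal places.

φ1=0.0° → target in arm frame (-0.0127, 0.0071)
  A cos θ + B sin θ = C:  0.1727·cos θ + -0.3858·sin θ = 0.2370
  √(A²+B²)=0.4227;  θ1 = -1.1499+0.9755 ≈ -0.1744
φ2=120.0° → target in arm frame (0.0125, 0.0074)
  e−x'=0.1475;  (l²−L²−(e−x')²−y'²−z²)/2L = 0.2706
  √(A²+B²)=0.4130;  θ2 = -1.2056+0.8564 ≈ -0.3492
φ3=240.0° → target in arm frame (0.0002, -0.0145)
  A=0.1598, B=-0.3858, C=(l²−L²−A²−y'²−z²)/(2L)=0.2542
  θ3 = atan2(B,A) + arccos(C/0.4176) = -0.2618

θ₁ = -0.1744, θ₂ = -0.3492, θ₃ = -0.2618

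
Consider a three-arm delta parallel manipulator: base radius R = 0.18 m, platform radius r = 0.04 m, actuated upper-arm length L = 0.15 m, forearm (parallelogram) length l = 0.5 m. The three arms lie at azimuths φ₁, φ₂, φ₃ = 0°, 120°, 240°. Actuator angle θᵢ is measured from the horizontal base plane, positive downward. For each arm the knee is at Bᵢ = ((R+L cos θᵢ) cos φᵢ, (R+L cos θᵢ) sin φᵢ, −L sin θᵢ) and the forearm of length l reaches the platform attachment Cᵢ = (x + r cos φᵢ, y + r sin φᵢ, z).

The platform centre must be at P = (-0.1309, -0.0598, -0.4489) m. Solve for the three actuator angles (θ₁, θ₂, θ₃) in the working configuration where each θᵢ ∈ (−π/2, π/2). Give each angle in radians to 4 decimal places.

θ₁ = 0.8730, θ₂ = 0.3494, θ₃ = -0.0870

φ1=0.0° → target in arm frame (-0.1309, -0.0598)
  A cos θ + B sin θ = C:  0.2709·cos θ + -0.4489·sin θ = -0.1699
  γ=atan2(-0.4489,0.2709)=-1.0278;  ψ=arccos(-0.3241)=1.9008;  θ1=γ+ψ≈0.8730
arm 2 (φ=120.0°): x'=0.0137, y'=0.1433
  e−x'=0.1263;  (l²−L²−(e−x')²−y'²−z²)/2L = -0.0350
  γ=atan2(-0.4489,0.1263)=-1.2965;  ψ=arccos(-0.0750)=1.6459;  θ2=γ+ψ≈0.3494
arm 3 (φ=240.0°): x'=0.1172, y'=-0.0835
  A cos θ + B sin θ = C:  0.0228·cos θ + -0.4489·sin θ = 0.0617
  θ3 = atan2(B,A) + arccos(C/0.4495) = -0.0870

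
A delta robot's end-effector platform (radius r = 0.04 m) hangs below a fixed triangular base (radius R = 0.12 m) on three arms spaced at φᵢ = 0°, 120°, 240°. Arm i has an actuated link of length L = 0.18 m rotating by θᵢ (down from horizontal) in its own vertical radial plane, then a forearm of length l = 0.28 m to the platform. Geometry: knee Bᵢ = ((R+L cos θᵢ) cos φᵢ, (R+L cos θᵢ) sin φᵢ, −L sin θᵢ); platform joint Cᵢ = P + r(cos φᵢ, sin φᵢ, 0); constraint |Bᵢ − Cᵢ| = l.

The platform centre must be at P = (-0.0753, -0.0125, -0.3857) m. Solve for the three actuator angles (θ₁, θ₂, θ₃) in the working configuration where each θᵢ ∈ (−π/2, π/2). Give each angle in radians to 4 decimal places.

φ1=0.0° → target in arm frame (-0.0753, -0.0125)
  e−x'=0.1553;  (l²−L²−(e−x')²−y'²−z²)/2L = -0.3529
  √(A²+B²)=0.4158;  θ1 = -1.1880+2.5843 ≈ 1.3963
rotate P by −φ2: (0.0268, 0.0715, -0.3857)
  A cos θ + B sin θ = C:  0.0532·cos θ + -0.3857·sin θ = -0.3075
  θ2 = atan2(B,A) + arccos(C/0.3893) = 1.0474
φ3=240.0° → target in arm frame (0.0485, -0.0590)
  e−x'=0.0315;  (l²−L²−(e−x')²−y'²−z²)/2L = -0.2979
  γ=atan2(-0.3857,0.0315)=-1.4892;  ψ=arccos(-0.7697)=2.4492;  θ3=γ+ψ≈0.9600

θ₁ = 1.3963, θ₂ = 1.0474, θ₃ = 0.9600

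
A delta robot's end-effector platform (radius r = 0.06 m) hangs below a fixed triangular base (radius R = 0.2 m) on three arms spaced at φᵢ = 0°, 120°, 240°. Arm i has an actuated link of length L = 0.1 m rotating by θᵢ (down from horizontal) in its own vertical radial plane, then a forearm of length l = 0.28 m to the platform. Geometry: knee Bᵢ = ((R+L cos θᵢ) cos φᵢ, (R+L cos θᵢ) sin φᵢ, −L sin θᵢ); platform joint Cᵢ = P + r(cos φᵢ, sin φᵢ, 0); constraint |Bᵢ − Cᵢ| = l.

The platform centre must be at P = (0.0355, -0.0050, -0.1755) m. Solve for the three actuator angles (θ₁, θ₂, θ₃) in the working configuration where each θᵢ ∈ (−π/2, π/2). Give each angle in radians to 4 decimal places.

θ₁ = -0.1738, θ₂ = 0.5234, θ₃ = 0.4367

rotate P by −φ1: (0.0355, -0.0050, -0.1755)
  A=0.1045, B=-0.1755, C=(l²−L²−A²−y'²−z²)/(2L)=0.1333
  θ1 = atan2(B,A) + arccos(C/0.2043) = -0.1738
rotate P by −φ2: (-0.0221, -0.0282, -0.1755)
  A cos θ + B sin θ = C:  0.1621·cos θ + -0.1755·sin θ = 0.0527
  √(A²+B²)=0.2389;  θ2 = -0.8251+1.3485 ≈ 0.5234
φ3=240.0° → target in arm frame (-0.0134, 0.0332)
  A cos θ + B sin θ = C:  0.1534·cos θ + -0.1755·sin θ = 0.0648
  γ=atan2(-0.1755,0.1534)=-0.8524;  ψ=arccos(0.2779)=1.2892;  θ3=γ+ψ≈0.4367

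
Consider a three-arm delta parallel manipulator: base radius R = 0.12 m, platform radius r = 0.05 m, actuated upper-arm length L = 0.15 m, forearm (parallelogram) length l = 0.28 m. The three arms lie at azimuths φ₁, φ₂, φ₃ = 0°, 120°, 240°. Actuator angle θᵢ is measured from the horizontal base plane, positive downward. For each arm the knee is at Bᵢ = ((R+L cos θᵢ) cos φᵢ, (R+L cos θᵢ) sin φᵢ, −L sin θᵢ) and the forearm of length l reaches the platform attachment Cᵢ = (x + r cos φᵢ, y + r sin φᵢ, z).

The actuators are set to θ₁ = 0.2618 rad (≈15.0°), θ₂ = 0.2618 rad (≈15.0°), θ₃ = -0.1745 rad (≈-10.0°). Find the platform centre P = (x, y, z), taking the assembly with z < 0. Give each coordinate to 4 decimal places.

(-0.0191, -0.0332, -0.1889)

φ1=0.0°: virtual centre (0.2149, 0.0000, -0.0388), radius l
O2 = (0.2149·cos120.0°, 0.2149·sin120.0°, -0.0388) = (-0.1074, 0.1861, -0.0388)
arm 3 at φ=240.0°: ρ3 = 0.2177;  O3 = (-0.1089, -0.1886, 0.0260)
subtract pairs → two planes through P
linear system: -0.6447x+0.3722y = 0.0000−0.0000z; -0.6475x+-0.3771y = 0.0004−0.1297z
Cramer: x(z) = -0.0003+0.0997z;  y(z) = -0.0005+0.1728z
sphere 1 gives Az²+Bz+C=0 with A=1.0398, B=0.0345, C=-0.0306;  B²−4AC=0.1284;  roots -0.1889, 0.1557;  negative root z = -0.1889
x = -0.0191, y = -0.0332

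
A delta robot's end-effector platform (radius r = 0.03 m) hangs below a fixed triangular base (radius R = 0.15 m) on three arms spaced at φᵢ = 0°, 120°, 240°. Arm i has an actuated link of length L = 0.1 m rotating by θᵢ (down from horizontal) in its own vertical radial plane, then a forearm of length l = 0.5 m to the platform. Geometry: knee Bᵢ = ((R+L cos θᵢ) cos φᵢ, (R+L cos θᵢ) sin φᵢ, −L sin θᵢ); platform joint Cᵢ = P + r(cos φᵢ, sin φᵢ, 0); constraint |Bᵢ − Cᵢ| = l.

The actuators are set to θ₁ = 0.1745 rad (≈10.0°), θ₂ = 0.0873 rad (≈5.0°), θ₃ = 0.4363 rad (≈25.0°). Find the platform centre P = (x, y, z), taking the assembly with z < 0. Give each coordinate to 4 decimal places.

arm 1 at φ=0.0°: e+L cos θ1 = 0.2185;  O1 = (0.2185, 0.0000, -0.0174)
φ2=120.0°: virtual centre (-0.1098, 0.1902, -0.0087), radius l
arm 3 at φ=240.0°: e+L cos θ3 = 0.2106;  O3 = (-0.1053, -0.1824, -0.0423)
subtract pairs → two planes through P
linear system: -0.6566x+0.3804y = 0.0003−0.0173z; -0.6476x+-0.3648y = -0.0019−-0.0498z
Cramer: x(z) = 0.0013-0.0260z;  y(z) = 0.0029-0.0903z
sphere 1 gives Az²+Bz+C=0 with A=1.0088, B=0.0455, C=-0.2025;  B²−4AC=0.8193;  roots -0.4712, 0.4261;  negative root z = -0.4712
x = 0.0135, y = 0.0455

(0.0135, 0.0455, -0.4712)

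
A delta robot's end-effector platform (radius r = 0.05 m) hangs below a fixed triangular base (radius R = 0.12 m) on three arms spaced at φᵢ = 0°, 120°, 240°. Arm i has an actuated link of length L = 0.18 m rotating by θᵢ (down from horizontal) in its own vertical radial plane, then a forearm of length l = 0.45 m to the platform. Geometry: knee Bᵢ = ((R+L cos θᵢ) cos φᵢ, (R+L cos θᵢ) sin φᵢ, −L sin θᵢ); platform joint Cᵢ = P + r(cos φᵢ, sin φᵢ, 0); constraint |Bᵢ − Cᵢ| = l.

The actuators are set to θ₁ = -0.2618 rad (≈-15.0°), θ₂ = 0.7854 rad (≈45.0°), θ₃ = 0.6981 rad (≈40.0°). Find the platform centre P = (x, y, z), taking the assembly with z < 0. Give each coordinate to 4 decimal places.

(0.2040, -0.0184, -0.4013)

arm 1 at φ=0.0°: ρ1 = 0.2439;  O1 = (0.2439, 0.0000, 0.0466)
φ2=120.0°: virtual centre (-0.0986, 0.1708, -0.1273), radius l
O3 = (0.2079·cos240.0°, 0.2079·sin240.0°, -0.1157) = (-0.1039, -0.1800, -0.1157)
subtract pairs → two planes through P
[-0.6850 0.3417 -0.3477]·P = -0.0065;  [-0.6956 -0.3601 -0.3246]·P = -0.0050
Cramer: x(z) = 0.0084-0.4875z;  y(z) = -0.0022+0.0404z
into |P−O₁|² = l²: 1.2393z² + 0.1362z + -0.1449 = 0;  Δ = 0.7367;  z = -0.4013 or 0.2913 → z<0 root = -0.4013
x = 0.2040, y = -0.0184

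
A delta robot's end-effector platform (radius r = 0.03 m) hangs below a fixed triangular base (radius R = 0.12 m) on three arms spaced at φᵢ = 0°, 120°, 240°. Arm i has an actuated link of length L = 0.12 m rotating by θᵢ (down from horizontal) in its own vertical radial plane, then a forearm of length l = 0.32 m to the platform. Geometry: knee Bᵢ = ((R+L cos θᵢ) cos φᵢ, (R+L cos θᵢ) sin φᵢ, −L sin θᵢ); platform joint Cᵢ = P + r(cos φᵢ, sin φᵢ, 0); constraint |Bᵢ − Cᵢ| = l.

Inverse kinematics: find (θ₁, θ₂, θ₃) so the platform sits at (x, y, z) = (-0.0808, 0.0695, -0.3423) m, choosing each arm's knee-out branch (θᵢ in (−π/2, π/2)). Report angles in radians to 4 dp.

rotate P by −φ1: (-0.0808, 0.0695, -0.3423)
  A cos θ + B sin θ = C:  0.1708·cos θ + -0.3423·sin θ = -0.2632
  γ=atan2(-0.3423,0.1708)=-1.1080;  ψ=arccos(-0.6881)=2.3296;  θ1=γ+ψ≈1.2217
rotate P by −φ2: (0.1006, 0.0352, -0.3423)
  e−x'=-0.0106;  (l²−L²−(e−x')²−y'²−z²)/2L = -0.1272
  γ=atan2(-0.3423,-0.0106)=-1.6017;  ψ=arccos(-0.3714)=1.9513;  θ2=γ+ψ≈0.3495
arm 3 (φ=240.0°): x'=-0.0198, y'=-0.1047
  A=0.1098, B=-0.3423, C=(l²−L²−A²−y'²−z²)/(2L)=-0.2175
  √(A²+B²)=0.3595;  θ3 = -1.2604+2.2205 ≈ 0.9601

θ₁ = 1.2217, θ₂ = 0.3495, θ₃ = 0.9601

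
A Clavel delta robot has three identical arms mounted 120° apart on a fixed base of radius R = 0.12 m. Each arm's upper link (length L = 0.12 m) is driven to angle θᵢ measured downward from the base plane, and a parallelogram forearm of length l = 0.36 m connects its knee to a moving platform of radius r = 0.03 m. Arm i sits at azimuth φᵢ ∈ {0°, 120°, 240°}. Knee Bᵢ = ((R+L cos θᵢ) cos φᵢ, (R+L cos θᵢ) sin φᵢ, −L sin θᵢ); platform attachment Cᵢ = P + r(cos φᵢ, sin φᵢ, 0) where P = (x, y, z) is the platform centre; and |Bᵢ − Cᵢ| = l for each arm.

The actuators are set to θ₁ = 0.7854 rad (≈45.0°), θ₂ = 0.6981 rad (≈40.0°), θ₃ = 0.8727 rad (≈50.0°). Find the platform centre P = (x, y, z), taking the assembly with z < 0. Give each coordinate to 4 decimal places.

φ1=0.0°: virtual centre (0.1749, 0.0000, -0.0849), radius l
φ2=120.0°: virtual centre (-0.0910, 0.1576, -0.0771), radius l
φ3=240.0°: virtual centre (-0.0836, -0.1447, -0.0919), radius l
eliminate P² terms by subtracting sphere 1 from 2 and 3
plane₁₂: -0.5316x+0.3151y+0.0154z = 0.0013
Cramer: x(z) = 0.0002+0.0000z;  y(z) = 0.0044-0.0489z
sphere 1 gives Az²+Bz+C=0 with A=1.0024, B=0.1693, C=-0.0919;  B²−4AC=0.3971;  roots -0.3987, 0.2299;  negative root z = -0.3987
x = 0.0002, y = 0.0239

(0.0002, 0.0239, -0.3987)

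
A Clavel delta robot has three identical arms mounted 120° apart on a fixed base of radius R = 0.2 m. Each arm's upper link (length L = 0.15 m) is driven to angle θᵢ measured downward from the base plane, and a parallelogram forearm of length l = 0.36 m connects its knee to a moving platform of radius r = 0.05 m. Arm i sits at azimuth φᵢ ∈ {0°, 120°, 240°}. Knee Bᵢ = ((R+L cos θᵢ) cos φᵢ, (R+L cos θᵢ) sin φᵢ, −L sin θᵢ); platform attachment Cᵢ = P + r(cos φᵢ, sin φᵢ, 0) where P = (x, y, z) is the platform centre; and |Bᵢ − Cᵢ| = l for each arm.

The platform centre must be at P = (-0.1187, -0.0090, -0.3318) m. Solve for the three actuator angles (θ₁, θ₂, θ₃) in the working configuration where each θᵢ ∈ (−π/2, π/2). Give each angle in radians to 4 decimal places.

θ₁ = 1.3089, θ₂ = 0.5236, θ₃ = 0.4361

φ1=0.0° → target in arm frame (-0.1187, -0.0090)
  A=0.2687, B=-0.3318, C=(l²−L²−A²−y'²−z²)/(2L)=-0.2509
  √(A²+B²)=0.4270;  θ1 = -0.8901+2.1990 ≈ 1.3089
rotate P by −φ2: (0.0516, 0.1073, -0.3318)
  e−x'=0.0984;  (l²−L²−(e−x')²−y'²−z²)/2L = -0.0807
  √(A²+B²)=0.3461;  θ2 = -1.2824+1.8060 ≈ 0.5236
rotate P by −φ3: (0.0671, -0.0983, -0.3318)
  e−x'=0.0829;  (l²−L²−(e−x')²−y'²−z²)/2L = -0.0651
  γ=atan2(-0.3318,0.0829)=-1.3261;  ψ=arccos(-0.1902)=1.7622;  θ3=γ+ψ≈0.4361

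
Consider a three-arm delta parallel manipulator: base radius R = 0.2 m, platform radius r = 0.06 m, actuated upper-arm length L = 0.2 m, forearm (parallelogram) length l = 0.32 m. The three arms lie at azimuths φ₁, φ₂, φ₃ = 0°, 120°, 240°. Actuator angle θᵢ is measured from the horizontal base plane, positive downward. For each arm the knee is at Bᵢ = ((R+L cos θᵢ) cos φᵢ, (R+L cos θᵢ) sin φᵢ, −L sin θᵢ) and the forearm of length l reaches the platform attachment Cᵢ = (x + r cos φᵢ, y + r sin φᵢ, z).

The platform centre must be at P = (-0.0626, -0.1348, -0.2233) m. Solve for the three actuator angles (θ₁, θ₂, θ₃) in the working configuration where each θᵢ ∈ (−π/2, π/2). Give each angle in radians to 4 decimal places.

θ₁ = 1.1343, θ₂ = 1.2216, θ₃ = -0.1740

arm 1 (φ=0.0°): x'=-0.0626, y'=-0.1348
  e−x'=0.2026;  (l²−L²−(e−x')²−y'²−z²)/2L = -0.1167
  θ1 = atan2(B,A) + arccos(C/0.3015) = 1.1343
φ2=120.0° → target in arm frame (-0.0854, 0.1216)
  e−x'=0.2254;  (l²−L²−(e−x')²−y'²−z²)/2L = -0.1327
  √(A²+B²)=0.3173;  θ2 = -0.7806+2.0022 ≈ 1.2216
φ3=240.0° → target in arm frame (0.1480, 0.0132)
  e−x'=-0.0080;  (l²−L²−(e−x')²−y'²−z²)/2L = 0.0307
  √(A²+B²)=0.2234;  θ3 = -1.6068+1.4328 ≈ -0.1740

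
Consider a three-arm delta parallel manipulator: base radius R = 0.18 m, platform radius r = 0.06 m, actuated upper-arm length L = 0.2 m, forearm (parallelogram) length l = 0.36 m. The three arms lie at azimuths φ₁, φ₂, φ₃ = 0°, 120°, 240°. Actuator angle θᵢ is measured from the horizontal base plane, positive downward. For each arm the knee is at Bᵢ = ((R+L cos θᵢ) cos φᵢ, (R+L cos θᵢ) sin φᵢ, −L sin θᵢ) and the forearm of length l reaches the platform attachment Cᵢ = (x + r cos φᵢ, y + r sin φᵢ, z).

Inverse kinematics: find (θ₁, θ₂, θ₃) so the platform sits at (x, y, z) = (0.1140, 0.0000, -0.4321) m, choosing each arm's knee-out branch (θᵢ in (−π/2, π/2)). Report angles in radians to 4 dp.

rotate P by −φ1: (0.1140, 0.0000, -0.4321)
  A=0.0060, B=-0.4321, C=(l²−L²−A²−y'²−z²)/(2L)=-0.2429
  √(A²+B²)=0.4321;  θ1 = -1.5569+2.1676 ≈ 0.6107
rotate P by −φ2: (-0.0570, -0.0987, -0.4321)
  A cos θ + B sin θ = C:  0.1770·cos θ + -0.4321·sin θ = -0.3455
  θ2 = atan2(B,A) + arccos(C/0.4669) = 1.2216
arm 3 (φ=240.0°): x'=-0.0570, y'=0.0987
  e−x'=0.1770;  (l²−L²−(e−x')²−y'²−z²)/2L = -0.3455
  √(A²+B²)=0.4669;  θ3 = -1.1820+2.4036 ≈ 1.2216

θ₁ = 0.6107, θ₂ = 1.2216, θ₃ = 1.2216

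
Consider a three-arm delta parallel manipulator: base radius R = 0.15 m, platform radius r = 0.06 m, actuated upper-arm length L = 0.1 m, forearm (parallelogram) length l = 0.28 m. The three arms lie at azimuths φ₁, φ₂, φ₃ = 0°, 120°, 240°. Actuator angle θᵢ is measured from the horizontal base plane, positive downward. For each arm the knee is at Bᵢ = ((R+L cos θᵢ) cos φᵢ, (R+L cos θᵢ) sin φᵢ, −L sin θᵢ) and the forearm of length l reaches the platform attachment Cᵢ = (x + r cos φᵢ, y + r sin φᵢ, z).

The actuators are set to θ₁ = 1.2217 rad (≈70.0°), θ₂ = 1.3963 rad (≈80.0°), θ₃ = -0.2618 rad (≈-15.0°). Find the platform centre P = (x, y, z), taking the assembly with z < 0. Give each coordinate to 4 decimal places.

arm 1 at φ=0.0°: e+L cos θ1 = 0.1242;  S1 = (0.1242, 0.0000, -0.0940)
arm 2 at φ=120.0°: e+L cos θ2 = 0.1074;  S2 = (-0.0537, 0.0930, -0.0985)
arm 3 at φ=240.0°: e+L cos θ3 = 0.1866;  S3 = (-0.0933, -0.1616, 0.0259)
eliminate P² terms by subtracting sphere 1 from 2 and 3
plane₁₂: -0.3558x+0.1860y+-0.0090z = -0.0030
Cramer: x(z) = -0.0057+0.2127z;  y(z) = -0.0271+0.4554z
quadratic in z: (1.2526)z²+(0.1080)z+(-0.0520)=0, √Δ=0.5216 → z ∈ {-0.2513, 0.1651}; z = -0.2513 (taking z<0)
x = -0.0591, y = -0.1416

(-0.0591, -0.1416, -0.2513)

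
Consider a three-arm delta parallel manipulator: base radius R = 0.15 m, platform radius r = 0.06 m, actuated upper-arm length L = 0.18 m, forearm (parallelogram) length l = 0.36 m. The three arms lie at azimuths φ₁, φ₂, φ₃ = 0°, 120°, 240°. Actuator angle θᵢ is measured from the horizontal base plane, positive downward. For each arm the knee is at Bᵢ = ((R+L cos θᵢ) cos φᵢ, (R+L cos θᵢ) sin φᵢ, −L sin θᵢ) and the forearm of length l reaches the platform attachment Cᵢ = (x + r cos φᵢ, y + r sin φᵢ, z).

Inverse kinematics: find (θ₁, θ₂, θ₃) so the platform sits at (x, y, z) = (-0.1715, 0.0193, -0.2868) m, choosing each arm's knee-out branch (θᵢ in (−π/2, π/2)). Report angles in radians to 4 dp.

arm 1 (φ=0.0°): x'=-0.1715, y'=0.0193
  A=0.2615, B=-0.2868, C=(l²−L²−A²−y'²−z²)/(2L)=-0.1495
  γ=atan2(-0.2868,0.2615)=-0.8315;  ψ=arccos(-0.3851)=1.9661;  θ1=γ+ψ≈1.1346
arm 2 (φ=120.0°): x'=0.1025, y'=0.1389
  A=-0.0125, B=-0.2868, C=(l²−L²−A²−y'²−z²)/(2L)=-0.0125
  γ=atan2(-0.2868,-0.0125)=-1.6142;  ψ=arccos(-0.0435)=1.6143;  θ2=γ+ψ≈0.0001
rotate P by −φ3: (0.0690, -0.1582, -0.2868)
  e−x'=0.0210;  (l²−L²−(e−x')²−y'²−z²)/2L = -0.0292
  √(A²+B²)=0.2876;  θ3 = -1.4978+1.6725 ≈ 0.1747

θ₁ = 1.1346, θ₂ = 0.0001, θ₃ = 0.1747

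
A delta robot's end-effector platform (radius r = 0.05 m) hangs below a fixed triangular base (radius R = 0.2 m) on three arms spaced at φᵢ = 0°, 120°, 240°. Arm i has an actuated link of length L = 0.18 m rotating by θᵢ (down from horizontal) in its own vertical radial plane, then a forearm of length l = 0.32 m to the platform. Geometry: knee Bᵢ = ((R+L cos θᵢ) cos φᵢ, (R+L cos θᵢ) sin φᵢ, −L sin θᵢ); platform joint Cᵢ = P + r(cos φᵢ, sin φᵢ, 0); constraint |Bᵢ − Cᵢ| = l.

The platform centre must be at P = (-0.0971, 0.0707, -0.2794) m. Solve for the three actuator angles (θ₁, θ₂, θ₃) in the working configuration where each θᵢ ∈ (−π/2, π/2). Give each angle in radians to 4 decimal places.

rotate P by −φ1: (-0.0971, 0.0707, -0.2794)
  A=0.2471, B=-0.2794, C=(l²−L²−A²−y'²−z²)/(2L)=-0.2059
  θ1 = atan2(B,A) + arccos(C/0.3730) = 1.3089
φ2=120.0° → target in arm frame (0.1098, 0.0487)
  A=0.0402, B=-0.2794, C=(l²−L²−A²−y'²−z²)/(2L)=-0.0335
  √(A²+B²)=0.2823;  θ2 = -1.4278+1.6897 ≈ 0.2619
arm 3 (φ=240.0°): x'=-0.0127, y'=-0.1194
  A cos θ + B sin θ = C:  0.1627·cos θ + -0.2794·sin θ = -0.1355
  γ=atan2(-0.2794,0.1627)=-1.0435;  ψ=arccos(-0.4192)=2.0034;  θ3=γ+ψ≈0.9599

θ₁ = 1.3089, θ₂ = 0.2619, θ₃ = 0.9599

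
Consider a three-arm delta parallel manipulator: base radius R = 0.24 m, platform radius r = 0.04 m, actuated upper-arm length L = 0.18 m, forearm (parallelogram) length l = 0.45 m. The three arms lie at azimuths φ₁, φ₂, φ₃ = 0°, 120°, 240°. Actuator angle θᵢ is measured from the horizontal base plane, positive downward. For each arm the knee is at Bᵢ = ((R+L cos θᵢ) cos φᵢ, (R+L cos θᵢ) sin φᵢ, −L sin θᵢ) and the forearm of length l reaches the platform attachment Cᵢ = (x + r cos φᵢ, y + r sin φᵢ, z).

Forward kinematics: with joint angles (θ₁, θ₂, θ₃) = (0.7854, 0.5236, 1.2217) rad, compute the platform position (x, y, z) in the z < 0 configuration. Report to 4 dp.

(0.0184, 0.1018, -0.4383)

φ1=0.0°: virtual centre (0.3273, 0.0000, -0.1273), radius l
φ2=120.0°: virtual centre (-0.1779, 0.3082, -0.0900), radius l
φ3=240.0°: virtual centre (-0.1308, -0.2265, -0.1691), radius l
subtract pairs → two planes through P
[-1.0104 0.6164 0.0746]·P = 0.0114;  [-0.9161 -0.4531 -0.0837]·P = -0.0263
Cramer: x(z) = 0.0108-0.0174z;  y(z) = 0.0362-0.1495z
quadratic in z: (1.0227)z²+(0.2548)z+(-0.0848)=0, √Δ=0.6418 → z ∈ {-0.4383, 0.1892}; z = -0.4383 (taking z<0)
x = 0.0184, y = 0.1018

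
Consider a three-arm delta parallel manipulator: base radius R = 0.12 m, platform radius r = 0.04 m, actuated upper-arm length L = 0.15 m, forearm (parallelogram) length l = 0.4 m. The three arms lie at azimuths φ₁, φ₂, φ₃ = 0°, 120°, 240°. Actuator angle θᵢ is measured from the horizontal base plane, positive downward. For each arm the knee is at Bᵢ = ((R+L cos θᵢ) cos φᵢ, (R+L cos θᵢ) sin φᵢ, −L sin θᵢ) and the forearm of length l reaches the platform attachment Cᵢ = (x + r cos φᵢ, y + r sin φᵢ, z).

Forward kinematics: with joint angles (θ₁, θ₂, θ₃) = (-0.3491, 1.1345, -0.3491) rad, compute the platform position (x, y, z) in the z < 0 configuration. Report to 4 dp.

φ1=0.0°: virtual centre (0.2210, 0.0000, 0.0513), radius l
arm 2 at φ=120.0°: ρ2 = 0.1434;  O2 = (-0.0717, 0.1242, -0.1359)
φ3=240.0°: virtual centre (-0.1105, -0.1914, 0.0513), radius l
eliminate P² terms by subtracting sphere 1 from 2 and 3
linear system: -0.5853x+0.2484y = -0.0124−-0.3745z; -0.6629x+-0.3827y = 0.0000−0.0000z
Cramer: x(z) = 0.0122-0.3688z;  y(z) = -0.0212+0.6388z
into |P−O₁|² = l²: 1.5441z² + 0.0243z + -0.1134 = 0;  Δ = 0.7007;  z = -0.2789 or 0.2632 → z<0 root = -0.2789
x = 0.1151, y = -0.1993

(0.1151, -0.1993, -0.2789)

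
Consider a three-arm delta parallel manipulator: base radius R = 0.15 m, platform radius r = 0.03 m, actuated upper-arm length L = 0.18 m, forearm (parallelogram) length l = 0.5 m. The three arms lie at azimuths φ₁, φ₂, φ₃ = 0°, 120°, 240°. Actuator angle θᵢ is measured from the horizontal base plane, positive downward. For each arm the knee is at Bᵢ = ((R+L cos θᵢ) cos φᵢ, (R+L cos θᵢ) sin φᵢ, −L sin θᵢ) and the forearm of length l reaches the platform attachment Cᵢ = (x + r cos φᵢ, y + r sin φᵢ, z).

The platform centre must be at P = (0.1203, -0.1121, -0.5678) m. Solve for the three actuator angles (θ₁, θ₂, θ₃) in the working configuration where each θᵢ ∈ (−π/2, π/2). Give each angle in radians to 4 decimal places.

θ₁ = 0.6111, θ₂ = 1.3963, θ₃ = 0.8727

φ1=0.0° → target in arm frame (0.1203, -0.1121)
  A cos θ + B sin θ = C:  -0.0003·cos θ + -0.5678·sin θ = -0.3260
  √(A²+B²)=0.5678;  θ1 = -1.5713+2.1824 ≈ 0.6111
φ2=120.0° → target in arm frame (-0.1572, -0.0481)
  e−x'=0.2772;  (l²−L²−(e−x')²−y'²−z²)/2L = -0.5110
  θ2 = atan2(B,A) + arccos(C/0.6319) = 1.3963
φ3=240.0° → target in arm frame (0.0369, 0.1602)
  A cos θ + B sin θ = C:  0.0831·cos θ + -0.5678·sin θ = -0.3816
  θ3 = atan2(B,A) + arccos(C/0.5738) = 0.8727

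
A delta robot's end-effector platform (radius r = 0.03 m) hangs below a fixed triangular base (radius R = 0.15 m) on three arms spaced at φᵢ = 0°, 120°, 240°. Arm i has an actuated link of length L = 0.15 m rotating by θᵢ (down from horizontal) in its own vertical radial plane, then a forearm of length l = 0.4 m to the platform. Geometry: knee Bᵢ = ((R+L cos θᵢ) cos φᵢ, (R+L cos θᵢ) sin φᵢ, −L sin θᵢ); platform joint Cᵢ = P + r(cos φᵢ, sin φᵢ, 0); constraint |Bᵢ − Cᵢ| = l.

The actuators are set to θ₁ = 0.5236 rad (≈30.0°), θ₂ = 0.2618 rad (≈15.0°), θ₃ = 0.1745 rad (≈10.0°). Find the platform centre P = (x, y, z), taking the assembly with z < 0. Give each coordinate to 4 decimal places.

(-0.0436, -0.0102, -0.3466)

φ1=0.0°: virtual centre (0.2499, 0.0000, -0.0750), radius l
arm 2 at φ=120.0°: ρ2 = 0.2649;  centre 2 = (-0.1324, 0.2294, -0.0388)
centre 3 = (0.2677·cos240.0°, 0.2677·sin240.0°, -0.0260) = (-0.1339, -0.2319, -0.0260)
subtract pairs → two planes through P
linear system: -0.7647x+0.4588y = 0.0036−0.0724z; -0.7675x+-0.4637y = 0.0043−0.0979z
Cramer: x(z) = -0.0051+0.1110z;  y(z) = -0.0007+0.0274z
quadratic in z: (1.0131)z²+(0.0933)z+(-0.0893)=0, √Δ=0.6089 → z ∈ {-0.3466, 0.2544}; z = -0.3466 (taking z<0)
x = -0.0436, y = -0.0102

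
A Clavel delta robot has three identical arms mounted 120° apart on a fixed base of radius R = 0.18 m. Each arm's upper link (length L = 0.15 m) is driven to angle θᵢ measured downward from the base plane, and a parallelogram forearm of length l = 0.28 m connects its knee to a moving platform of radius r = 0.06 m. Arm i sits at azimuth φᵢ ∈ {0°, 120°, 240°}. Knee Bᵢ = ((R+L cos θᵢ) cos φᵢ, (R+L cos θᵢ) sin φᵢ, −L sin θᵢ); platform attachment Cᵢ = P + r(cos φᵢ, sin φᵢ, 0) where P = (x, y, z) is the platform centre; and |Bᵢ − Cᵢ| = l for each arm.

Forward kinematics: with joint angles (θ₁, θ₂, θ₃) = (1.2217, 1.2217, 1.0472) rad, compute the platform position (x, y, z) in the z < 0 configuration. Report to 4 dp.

arm 1 at φ=0.0°: (R−r)+L cos θ1 = 0.1713;  S1 = (0.1713, 0.0000, -0.1410)
S2 = (0.1713·cos120.0°, 0.1713·sin120.0°, -0.1410) = (-0.0857, 0.1484, -0.1410)
arm 3 at φ=240.0°: (R−r)+L cos θ3 = 0.1950;  S3 = (-0.0975, -0.1689, -0.1299)
subtract pairs → two planes through P
linear system: -0.5139x+0.2967y = 0.0000−0.0000z; -0.5376x+-0.3377y = 0.0057−0.0221z
Cramer: x(z) = -0.0051+0.0197z;  y(z) = -0.0088+0.0341z
into |P−S₁|² = l²: 1.0015z² + 0.2744z + -0.0273 = 0;  Δ = 0.1848;  z = -0.3516 or 0.0777 → z<0 root = -0.3516
x = -0.0120, y = -0.0208

(-0.0120, -0.0208, -0.3516)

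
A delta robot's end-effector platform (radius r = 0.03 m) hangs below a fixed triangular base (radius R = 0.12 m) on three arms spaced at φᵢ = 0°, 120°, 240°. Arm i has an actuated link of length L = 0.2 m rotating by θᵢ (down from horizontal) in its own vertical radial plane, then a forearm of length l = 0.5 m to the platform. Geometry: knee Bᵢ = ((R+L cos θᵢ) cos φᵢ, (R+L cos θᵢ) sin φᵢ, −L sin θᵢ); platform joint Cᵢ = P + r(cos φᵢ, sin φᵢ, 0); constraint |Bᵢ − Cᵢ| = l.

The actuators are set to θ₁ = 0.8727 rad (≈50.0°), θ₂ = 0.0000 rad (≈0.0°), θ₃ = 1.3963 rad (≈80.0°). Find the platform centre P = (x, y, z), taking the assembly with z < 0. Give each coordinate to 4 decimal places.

(-0.0113, 0.3016, -0.4791)

arm 1 at φ=0.0°: ρ1 = 0.2186;  O1 = (0.2186, 0.0000, -0.1532)
arm 2 at φ=120.0°: ρ2 = 0.2900;  O2 = (-0.1450, 0.2511, 0.0000)
arm 3 at φ=240.0°: ρ3 = 0.1247;  O3 = (-0.0624, -0.1080, -0.1970)
|O₂|²−|O₁|² = 0.0129;  |O₃|²−|O₁|² = -0.0169
linear system: -0.7271x+0.5023y = 0.0129−0.3064z; -0.5618x+-0.2160y = -0.0169−-0.0875z
Cramer: x(z) = 0.0130+0.0506z;  y(z) = 0.0444-0.5367z
sphere 1 gives Az²+Bz+C=0 with A=1.2907, B=0.2379, C=-0.1823;  B²−4AC=0.9978;  roots -0.4791, 0.2948;  negative root z = -0.4791
x = -0.0113, y = 0.3016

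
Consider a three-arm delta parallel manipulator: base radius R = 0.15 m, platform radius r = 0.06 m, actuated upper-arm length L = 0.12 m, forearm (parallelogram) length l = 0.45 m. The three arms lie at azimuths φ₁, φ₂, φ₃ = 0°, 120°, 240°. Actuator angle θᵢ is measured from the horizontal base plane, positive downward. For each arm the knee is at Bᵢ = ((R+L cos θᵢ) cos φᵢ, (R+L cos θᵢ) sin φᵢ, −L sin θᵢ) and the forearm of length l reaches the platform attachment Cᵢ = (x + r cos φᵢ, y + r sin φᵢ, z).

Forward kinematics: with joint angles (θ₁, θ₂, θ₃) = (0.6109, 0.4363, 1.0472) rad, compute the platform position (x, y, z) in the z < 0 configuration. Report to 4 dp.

centre 1 = (0.1883·cos0.0°, 0.1883·sin0.0°, -0.0688) = (0.1883, 0.0000, -0.0688)
φ2=120.0°: virtual centre (-0.0994, 0.1721, -0.0507), radius l
arm 3 at φ=240.0°: e+L cos θ3 = 0.1500;  centre 3 = (-0.0750, -0.1299, -0.1039)
eliminate P² terms by subtracting sphere 1 from 2 and 3
[-0.5754 0.3443 0.0362]·P = 0.0019;  [-0.5266 -0.2598 -0.0702]·P = -0.0069
Cramer: x(z) = 0.0057-0.0446z;  y(z) = 0.0150-0.1798z
sphere 1 gives Az²+Bz+C=0 with A=1.0343, B=0.1486, C=-0.1642;  B²−4AC=0.7014;  roots -0.4767, 0.3330;  negative root z = -0.4767
x = 0.0269, y = 0.1007

(0.0269, 0.1007, -0.4767)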